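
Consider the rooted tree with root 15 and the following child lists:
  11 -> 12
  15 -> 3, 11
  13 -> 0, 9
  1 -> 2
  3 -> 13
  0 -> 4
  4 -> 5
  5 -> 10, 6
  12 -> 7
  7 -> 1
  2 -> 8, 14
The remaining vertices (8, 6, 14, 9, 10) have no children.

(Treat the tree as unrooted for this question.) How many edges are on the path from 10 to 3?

5

10 - 5 - 4 - 0 - 13 - 3: 5 edges.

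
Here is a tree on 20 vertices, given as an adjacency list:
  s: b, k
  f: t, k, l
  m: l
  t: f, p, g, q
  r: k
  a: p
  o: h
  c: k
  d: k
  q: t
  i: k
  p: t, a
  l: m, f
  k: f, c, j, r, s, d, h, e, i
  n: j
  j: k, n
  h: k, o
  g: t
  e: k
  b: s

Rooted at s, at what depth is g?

Climbing from g to the root: g–t–f–k–s. That's 4 steps.

4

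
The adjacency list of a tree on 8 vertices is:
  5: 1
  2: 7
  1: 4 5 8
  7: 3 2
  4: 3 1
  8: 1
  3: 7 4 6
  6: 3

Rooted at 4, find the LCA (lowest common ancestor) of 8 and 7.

8's ancestor chain is 8, 1, 4 and 7's is 7, 3, 4; they first meet at 4.

4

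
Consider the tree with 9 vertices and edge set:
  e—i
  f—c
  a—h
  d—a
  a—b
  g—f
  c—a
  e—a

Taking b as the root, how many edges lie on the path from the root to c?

2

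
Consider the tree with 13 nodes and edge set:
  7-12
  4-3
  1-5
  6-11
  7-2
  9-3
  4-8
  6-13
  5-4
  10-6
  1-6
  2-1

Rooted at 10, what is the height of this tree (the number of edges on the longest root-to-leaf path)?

A deepest node is 9, reached by 10-6-1-5-4-3-9.
That path has 6 edges, so the height is 6.

6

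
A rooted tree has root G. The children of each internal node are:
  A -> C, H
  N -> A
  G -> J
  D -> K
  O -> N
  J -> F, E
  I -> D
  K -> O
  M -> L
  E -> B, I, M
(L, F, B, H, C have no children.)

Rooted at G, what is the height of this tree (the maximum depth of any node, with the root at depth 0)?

9

A deepest node is H, reached by G-J-E-I-D-K-O-N-A-H.
That path has 9 edges, so the height is 9.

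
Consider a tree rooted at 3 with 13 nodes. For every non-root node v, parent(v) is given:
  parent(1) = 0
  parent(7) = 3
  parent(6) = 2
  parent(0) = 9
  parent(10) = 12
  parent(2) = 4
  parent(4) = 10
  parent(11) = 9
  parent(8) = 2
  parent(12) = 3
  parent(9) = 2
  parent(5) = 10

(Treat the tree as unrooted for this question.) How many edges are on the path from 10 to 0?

4

The path is 10 – 4 – 2 – 9 – 0, which has 4 edges.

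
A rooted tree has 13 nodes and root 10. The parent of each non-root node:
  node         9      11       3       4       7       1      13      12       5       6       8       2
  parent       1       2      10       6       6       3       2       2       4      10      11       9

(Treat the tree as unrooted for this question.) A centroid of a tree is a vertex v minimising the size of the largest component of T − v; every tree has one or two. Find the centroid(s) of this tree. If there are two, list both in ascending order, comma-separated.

1

If 1 is removed the pieces have sizes 6, 6, all ≤ ⌊13/2⌋ = 6.
Every other node leaves some component of size > 6, so the centroid is unique.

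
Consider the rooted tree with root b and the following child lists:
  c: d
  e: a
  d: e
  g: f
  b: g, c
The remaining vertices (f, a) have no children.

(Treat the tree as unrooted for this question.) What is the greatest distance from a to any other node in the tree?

6

Distances from a peak at 6, attained at f.
a–e–d–c–b–g–f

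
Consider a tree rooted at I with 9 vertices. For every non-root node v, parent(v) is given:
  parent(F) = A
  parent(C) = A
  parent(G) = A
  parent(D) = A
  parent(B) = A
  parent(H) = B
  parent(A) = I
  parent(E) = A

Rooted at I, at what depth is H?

3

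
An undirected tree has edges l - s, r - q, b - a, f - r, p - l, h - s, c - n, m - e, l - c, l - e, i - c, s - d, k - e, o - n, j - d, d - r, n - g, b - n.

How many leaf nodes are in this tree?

Degree-1 nodes: a, f, g, h, i, j, k, m, o, p, q — 11 of them.

11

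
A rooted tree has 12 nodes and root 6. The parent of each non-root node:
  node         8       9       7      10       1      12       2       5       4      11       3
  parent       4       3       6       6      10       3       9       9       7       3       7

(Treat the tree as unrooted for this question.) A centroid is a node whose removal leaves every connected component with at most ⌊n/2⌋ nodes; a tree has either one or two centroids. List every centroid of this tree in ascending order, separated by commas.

3, 7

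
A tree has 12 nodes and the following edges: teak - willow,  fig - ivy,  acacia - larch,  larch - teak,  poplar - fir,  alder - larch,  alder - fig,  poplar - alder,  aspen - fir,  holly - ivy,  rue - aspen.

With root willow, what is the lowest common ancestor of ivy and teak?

teak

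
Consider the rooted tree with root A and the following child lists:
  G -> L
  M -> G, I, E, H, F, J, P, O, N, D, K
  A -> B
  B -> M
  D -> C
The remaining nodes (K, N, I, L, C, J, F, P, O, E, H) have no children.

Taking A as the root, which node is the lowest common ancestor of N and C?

Ancestors of N (toward the root): N, M, B, A.
Ancestors of C: C, D, M, B, A.
The deepest node appearing in both lists is M.

M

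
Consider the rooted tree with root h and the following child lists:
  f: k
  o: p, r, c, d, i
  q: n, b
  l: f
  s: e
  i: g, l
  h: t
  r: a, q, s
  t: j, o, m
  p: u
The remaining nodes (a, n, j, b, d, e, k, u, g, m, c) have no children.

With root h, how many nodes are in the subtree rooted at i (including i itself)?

i's subtree: {i, g, l, f, k}, size 5.

5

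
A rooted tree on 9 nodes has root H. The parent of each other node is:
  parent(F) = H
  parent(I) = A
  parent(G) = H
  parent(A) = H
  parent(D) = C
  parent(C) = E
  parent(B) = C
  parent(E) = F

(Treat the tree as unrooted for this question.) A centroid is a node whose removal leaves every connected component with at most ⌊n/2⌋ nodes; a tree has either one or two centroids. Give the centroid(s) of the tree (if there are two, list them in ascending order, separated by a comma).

F

Delete F: the remaining components have sizes 4, 4. Max 4 ≤ 4, so F is a centroid.
Every other node leaves some component of size > 4, so the centroid is unique.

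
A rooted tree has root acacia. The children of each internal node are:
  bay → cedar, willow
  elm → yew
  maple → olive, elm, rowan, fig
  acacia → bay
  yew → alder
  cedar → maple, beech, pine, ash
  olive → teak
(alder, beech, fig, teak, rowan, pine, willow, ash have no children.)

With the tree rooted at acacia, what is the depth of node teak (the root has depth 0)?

Climbing from teak to the root: teak–olive–maple–cedar–bay–acacia. That's 5 steps.

5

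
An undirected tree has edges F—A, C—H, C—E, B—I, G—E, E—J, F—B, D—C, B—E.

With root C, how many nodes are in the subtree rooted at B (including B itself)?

B's subtree: {B, F, I, A}, size 4.

4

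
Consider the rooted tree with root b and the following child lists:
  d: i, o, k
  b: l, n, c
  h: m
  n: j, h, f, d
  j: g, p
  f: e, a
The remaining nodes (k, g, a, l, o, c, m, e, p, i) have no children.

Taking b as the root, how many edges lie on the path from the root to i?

Climbing from i to the root: i – d – n – b. That's 3 steps.

3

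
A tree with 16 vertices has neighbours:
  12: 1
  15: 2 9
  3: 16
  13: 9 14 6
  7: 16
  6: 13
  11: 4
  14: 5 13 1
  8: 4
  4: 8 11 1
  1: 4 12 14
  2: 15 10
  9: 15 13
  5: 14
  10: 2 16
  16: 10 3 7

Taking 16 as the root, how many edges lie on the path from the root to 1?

Climbing from 1 to the root: 1 – 14 – 13 – 9 – 15 – 2 – 10 – 16. That's 7 steps.

7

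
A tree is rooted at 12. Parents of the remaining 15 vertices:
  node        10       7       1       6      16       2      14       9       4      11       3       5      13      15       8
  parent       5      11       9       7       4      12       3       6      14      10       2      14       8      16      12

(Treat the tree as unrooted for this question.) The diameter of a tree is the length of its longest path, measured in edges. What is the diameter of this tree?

12

A longest path is 13 - 8 - 12 - 2 - 3 - 14 - 5 - 10 - 11 - 7 - 6 - 9 - 1, with 12 edges.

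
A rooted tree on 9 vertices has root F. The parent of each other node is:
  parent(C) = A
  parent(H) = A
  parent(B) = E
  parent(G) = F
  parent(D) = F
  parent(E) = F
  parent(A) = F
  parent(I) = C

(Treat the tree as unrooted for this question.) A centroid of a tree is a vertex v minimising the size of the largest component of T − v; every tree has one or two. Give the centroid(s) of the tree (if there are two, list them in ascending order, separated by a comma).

F

If F is removed the pieces have sizes 4, 2, 1, 1, all ≤ ⌊9/2⌋ = 4.
Every other node leaves some component of size > 4, so the centroid is unique.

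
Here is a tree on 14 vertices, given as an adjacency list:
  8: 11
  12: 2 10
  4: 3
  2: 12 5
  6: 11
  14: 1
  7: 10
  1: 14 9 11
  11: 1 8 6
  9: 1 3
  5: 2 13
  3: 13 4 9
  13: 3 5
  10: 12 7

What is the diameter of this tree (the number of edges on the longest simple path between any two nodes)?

Starting from 7, a farthest node is 6 at distance 10.
One longest path: 7 – 10 – 12 – 2 – 5 – 13 – 3 – 9 – 1 – 11 – 6.
So the diameter is 10.

10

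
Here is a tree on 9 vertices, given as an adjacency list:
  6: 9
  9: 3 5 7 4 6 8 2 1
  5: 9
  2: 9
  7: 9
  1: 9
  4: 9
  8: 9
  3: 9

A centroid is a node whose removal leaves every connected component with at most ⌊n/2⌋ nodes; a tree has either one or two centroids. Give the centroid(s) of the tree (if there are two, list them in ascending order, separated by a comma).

If 9 is removed the pieces have sizes 1, 1, 1, 1, 1, 1, 1, 1, all ≤ ⌊9/2⌋ = 4.
No neighbour of 9 does as well, so 9 is the unique centroid.

9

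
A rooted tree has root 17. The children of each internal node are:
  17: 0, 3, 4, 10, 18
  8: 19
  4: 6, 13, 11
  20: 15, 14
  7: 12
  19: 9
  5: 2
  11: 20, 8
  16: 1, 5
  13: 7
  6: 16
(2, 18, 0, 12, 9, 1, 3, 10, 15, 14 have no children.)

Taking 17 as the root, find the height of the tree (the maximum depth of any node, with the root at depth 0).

5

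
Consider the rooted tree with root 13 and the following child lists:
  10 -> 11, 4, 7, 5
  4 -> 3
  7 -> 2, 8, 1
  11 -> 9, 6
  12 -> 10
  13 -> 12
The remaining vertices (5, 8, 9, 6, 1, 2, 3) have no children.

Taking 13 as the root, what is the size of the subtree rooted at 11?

The subtree rooted at 11 contains: 11, 9, 6 — 3 nodes.

3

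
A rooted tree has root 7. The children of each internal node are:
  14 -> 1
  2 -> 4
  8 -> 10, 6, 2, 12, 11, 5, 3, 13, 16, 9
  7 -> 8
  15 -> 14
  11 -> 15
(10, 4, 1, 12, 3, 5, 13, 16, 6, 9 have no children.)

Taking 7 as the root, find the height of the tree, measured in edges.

1 sits deepest: 7–8–11–15–14–1 — 5 edges from the root.

5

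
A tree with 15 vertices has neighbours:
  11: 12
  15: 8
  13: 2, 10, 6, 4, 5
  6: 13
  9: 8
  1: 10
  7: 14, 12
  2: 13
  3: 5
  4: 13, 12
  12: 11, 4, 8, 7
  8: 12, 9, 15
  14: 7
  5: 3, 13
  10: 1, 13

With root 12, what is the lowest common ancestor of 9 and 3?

12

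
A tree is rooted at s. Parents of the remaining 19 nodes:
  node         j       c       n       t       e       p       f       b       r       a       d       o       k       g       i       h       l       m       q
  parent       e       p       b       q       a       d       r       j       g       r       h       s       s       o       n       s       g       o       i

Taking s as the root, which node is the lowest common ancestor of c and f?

Path c→root: c p d h s; path f→root: f r g o s.
First common node: s.

s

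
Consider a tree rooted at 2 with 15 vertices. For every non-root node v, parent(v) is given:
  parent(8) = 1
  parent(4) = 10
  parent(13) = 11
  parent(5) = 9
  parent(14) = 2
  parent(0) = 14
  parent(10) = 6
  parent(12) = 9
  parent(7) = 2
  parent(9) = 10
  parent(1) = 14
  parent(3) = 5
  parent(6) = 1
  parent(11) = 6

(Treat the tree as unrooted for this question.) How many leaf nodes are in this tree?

7

Exactly 7 nodes have a single neighbour: 0, 3, 4, 7, 8, 12, 13.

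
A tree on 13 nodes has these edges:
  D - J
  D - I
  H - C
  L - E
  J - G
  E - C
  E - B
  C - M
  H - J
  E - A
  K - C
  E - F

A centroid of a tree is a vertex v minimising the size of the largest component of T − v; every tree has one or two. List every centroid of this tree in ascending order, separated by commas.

If C is removed the pieces have sizes 5, 5, 1, 1, all ≤ ⌊13/2⌋ = 6.
Every other node leaves some component of size > 6, so the centroid is unique.

C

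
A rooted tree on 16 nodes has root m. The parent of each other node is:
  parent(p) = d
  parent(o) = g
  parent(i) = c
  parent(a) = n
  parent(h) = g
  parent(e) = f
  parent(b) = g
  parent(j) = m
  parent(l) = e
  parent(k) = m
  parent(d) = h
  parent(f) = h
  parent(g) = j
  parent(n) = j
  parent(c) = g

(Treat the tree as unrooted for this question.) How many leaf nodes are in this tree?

7

The leaves are a, b, i, k, l, o, p.
That is 7 leaves.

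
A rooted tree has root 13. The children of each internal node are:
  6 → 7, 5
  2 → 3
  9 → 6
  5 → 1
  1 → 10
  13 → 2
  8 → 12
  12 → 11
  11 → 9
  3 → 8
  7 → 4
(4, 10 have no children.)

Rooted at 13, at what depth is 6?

Climbing from 6 to the root: 6 – 9 – 11 – 12 – 8 – 3 – 2 – 13. That's 7 steps.

7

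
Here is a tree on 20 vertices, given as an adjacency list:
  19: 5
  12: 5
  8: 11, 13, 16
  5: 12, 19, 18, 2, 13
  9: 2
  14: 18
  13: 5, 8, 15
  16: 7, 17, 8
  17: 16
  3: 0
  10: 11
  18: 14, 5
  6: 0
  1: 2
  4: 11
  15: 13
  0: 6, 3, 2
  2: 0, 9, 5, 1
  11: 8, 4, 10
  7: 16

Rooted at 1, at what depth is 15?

Path from 1 to 15: 1–2–5–13–15, which has 4 edges.

4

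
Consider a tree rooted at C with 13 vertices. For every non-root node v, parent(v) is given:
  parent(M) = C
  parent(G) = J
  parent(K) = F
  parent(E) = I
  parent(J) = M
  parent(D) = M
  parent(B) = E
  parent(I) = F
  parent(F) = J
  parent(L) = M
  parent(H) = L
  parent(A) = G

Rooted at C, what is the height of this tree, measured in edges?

6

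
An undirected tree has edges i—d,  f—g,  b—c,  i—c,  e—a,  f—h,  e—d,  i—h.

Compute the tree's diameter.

6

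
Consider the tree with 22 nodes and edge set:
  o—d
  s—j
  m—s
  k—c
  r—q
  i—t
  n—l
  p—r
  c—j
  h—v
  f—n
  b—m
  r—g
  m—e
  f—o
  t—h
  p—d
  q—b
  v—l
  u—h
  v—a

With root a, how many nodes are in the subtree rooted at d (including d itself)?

Descendants of d (including itself): d, p, r, g, q, b, m, e, s, j, c, k. That's 12.

12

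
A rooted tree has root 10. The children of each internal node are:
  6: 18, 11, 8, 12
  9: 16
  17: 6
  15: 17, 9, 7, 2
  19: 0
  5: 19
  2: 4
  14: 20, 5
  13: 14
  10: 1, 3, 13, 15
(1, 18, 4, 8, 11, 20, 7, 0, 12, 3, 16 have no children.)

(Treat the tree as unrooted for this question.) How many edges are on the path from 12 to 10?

4

12–6–17–15–10: 4 edges.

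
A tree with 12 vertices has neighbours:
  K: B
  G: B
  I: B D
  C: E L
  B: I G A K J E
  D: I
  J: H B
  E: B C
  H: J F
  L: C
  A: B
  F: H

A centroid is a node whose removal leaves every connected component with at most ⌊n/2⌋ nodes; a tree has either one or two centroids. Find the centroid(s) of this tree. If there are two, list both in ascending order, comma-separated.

Removing B splits the tree into components of sizes 3, 3, 2, 1, 1, 1; the largest is 3 ≤ ⌊12/2⌋ = 6.
Every other node leaves some component of size > 6, so the centroid is unique.

B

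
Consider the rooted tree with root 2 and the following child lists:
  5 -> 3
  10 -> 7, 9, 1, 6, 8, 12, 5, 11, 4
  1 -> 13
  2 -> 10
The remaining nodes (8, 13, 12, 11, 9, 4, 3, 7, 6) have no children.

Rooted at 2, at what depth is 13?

3

Climbing from 13 to the root: 13–1–10–2. That's 3 steps.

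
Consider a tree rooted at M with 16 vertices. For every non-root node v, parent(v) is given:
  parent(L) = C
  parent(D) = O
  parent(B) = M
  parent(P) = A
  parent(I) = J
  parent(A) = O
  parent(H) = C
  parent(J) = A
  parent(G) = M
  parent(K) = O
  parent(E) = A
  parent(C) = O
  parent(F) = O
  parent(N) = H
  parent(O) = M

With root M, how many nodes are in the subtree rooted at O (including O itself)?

13

O's subtree: {O, A, C, K, F, D, J, E, P, H, L, I, N}, size 13.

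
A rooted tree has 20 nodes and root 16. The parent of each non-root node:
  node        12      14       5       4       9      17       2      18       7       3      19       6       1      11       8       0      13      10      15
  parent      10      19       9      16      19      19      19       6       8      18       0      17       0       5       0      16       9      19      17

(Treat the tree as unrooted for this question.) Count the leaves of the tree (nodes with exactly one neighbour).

Exactly 10 nodes have a single neighbour: 1, 2, 3, 4, 7, 11, 12, 13, 14, 15.

10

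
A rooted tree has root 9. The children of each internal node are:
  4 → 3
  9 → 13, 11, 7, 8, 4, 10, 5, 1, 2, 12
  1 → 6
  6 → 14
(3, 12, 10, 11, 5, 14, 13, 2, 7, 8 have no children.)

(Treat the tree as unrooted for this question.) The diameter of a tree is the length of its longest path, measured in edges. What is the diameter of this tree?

5

BFS from 14 reaches 3 last, at distance 5; BFS from 3 confirms no node is farther.
Path: 14 – 6 – 1 – 9 – 4 – 3.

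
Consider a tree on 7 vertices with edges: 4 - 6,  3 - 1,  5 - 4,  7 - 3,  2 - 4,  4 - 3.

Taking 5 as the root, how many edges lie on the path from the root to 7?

3

Path from 5 to 7: 5 – 4 – 3 – 7, which has 3 edges.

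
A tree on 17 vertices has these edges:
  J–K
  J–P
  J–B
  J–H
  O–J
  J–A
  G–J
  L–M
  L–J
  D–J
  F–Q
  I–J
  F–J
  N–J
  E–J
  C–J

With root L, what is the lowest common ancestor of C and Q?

Ancestors of C (toward the root): C, J, L.
Ancestors of Q: Q, F, J, L.
The deepest node appearing in both lists is J.

J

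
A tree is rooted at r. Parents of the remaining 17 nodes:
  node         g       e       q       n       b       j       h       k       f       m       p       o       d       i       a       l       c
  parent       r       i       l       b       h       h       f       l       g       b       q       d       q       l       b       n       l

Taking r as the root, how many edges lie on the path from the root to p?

Climbing from p to the root: p–q–l–n–b–h–f–g–r. That's 8 steps.

8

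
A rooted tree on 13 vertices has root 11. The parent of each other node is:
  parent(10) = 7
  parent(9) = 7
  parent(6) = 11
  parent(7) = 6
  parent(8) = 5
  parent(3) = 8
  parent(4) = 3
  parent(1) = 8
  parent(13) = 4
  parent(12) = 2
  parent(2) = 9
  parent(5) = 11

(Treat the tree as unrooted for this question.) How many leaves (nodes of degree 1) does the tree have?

Exactly 4 nodes have a single neighbour: 1, 10, 12, 13.

4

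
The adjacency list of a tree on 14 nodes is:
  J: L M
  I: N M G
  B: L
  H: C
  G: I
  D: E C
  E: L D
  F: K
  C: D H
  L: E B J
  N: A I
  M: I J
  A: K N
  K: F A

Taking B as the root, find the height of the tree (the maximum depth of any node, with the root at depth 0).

8

F sits deepest: B → L → J → M → I → N → A → K → F — 8 edges from the root.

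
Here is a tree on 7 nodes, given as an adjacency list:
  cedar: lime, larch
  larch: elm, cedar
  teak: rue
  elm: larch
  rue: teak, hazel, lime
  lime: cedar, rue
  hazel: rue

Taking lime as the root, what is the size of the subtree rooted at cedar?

The subtree rooted at cedar contains: cedar, larch, elm — 3 nodes.

3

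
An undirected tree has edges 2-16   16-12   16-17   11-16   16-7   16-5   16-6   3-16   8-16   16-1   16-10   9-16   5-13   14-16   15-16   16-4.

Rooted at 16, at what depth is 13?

2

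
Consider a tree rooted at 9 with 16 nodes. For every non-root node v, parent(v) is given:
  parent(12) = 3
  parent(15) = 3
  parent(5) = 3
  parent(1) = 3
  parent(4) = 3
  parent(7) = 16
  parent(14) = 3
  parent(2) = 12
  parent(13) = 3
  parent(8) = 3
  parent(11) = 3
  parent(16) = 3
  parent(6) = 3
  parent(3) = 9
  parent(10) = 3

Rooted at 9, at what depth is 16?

Path from 9 to 16: 9–3–16, which has 2 edges.

2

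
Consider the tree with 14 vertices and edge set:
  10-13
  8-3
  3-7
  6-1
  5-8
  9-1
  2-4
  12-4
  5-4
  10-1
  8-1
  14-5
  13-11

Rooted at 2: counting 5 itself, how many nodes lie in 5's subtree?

11

Descendants of 5 (including itself): 5, 8, 14, 1, 3, 10, 6, 9, 7, 13, 11. That's 11.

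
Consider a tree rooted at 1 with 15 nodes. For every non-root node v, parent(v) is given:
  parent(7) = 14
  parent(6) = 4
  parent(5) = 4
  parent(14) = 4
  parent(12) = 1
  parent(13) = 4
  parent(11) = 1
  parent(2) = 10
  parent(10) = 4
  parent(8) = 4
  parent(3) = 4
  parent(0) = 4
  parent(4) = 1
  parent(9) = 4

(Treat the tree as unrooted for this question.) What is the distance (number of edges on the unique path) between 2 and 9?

The path is 2–10–4–9, which has 3 edges.

3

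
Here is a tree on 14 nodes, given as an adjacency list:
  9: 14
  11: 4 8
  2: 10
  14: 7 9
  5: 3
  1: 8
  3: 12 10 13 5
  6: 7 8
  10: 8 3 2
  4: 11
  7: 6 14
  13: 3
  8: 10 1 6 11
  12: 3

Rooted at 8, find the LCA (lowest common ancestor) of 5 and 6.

Path 5→root: 5 3 10 8; path 6→root: 6 8.
First common node: 8.

8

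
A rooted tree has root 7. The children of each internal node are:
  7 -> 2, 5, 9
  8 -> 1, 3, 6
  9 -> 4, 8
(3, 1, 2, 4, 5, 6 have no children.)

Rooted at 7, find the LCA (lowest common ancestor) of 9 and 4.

9's ancestor chain is 9, 7 and 4's is 4, 9, 7; they first meet at 9.

9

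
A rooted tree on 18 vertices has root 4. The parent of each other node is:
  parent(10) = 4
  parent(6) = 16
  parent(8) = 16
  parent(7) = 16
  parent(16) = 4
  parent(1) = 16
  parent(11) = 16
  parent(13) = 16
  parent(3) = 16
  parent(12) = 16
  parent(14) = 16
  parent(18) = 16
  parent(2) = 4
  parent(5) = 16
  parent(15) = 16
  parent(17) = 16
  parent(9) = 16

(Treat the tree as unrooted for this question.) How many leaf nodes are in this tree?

16

The leaves are 1, 2, 3, 5, 6, 7, 8, 9, 10, 11, 12, 13, 14, 15, 17, 18.
That is 16 leaves.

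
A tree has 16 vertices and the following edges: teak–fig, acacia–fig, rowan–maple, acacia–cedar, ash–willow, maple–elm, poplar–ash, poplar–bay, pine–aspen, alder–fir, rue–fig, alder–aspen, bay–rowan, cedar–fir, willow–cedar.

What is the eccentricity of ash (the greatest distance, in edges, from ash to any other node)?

6

Distances from ash peak at 6, attained at pine.
ash–willow–cedar–fir–alder–aspen–pine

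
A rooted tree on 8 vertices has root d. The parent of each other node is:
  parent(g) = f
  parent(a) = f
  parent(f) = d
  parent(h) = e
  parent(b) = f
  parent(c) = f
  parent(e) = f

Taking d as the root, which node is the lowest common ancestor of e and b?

f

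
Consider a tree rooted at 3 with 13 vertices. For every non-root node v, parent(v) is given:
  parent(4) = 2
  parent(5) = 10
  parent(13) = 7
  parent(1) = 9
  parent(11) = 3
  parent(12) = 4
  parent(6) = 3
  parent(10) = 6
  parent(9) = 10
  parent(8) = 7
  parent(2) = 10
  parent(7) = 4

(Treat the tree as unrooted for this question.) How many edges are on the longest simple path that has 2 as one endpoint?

Distances from 2 peak at 4, attained at 11.
2 – 10 – 6 – 3 – 11

4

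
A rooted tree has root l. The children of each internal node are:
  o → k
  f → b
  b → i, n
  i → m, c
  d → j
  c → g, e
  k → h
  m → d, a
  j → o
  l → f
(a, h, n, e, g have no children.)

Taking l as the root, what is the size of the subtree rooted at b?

b's subtree: {b, i, n, c, m, e, g, d, a, j, o, k, h}, size 13.

13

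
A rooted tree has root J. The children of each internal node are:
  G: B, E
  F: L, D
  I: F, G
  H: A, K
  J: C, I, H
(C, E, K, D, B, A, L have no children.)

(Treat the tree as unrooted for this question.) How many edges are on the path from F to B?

The path is F–I–G–B, which has 3 edges.

3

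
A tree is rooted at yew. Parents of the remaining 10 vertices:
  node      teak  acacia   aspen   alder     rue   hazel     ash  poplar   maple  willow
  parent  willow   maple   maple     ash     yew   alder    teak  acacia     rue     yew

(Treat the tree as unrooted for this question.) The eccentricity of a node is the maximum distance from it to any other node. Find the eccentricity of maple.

7

Distances from maple peak at 7, attained at hazel.
maple – rue – yew – willow – teak – ash – alder – hazel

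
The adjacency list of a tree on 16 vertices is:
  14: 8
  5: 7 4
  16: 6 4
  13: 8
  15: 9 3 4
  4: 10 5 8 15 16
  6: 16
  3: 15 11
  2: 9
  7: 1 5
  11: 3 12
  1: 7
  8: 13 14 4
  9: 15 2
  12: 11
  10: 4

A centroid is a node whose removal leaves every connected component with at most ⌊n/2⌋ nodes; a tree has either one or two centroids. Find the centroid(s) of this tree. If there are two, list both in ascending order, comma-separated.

Delete 4: the remaining components have sizes 6, 3, 3, 2, 1. Max 6 ≤ 8, so 4 is a centroid.
No neighbour of 4 does as well, so 4 is the unique centroid.

4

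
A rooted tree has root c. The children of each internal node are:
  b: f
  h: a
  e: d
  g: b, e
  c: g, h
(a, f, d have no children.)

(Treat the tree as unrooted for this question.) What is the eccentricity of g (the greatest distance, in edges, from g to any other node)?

3

The node farthest from g is a, via g–c–h–a — 3 edges.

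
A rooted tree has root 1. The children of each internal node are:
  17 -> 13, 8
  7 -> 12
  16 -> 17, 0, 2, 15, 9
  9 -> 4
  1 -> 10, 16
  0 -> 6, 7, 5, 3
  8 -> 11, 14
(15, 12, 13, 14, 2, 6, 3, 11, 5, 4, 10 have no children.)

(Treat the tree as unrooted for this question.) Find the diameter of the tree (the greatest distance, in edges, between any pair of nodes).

Starting from 12, a farthest node is 14 at distance 6.
One longest path: 12–7–0–16–17–8–14.
So the diameter is 6.

6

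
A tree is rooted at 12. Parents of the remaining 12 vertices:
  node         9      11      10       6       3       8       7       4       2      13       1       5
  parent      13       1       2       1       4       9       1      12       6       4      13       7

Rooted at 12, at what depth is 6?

12–4–13–1–6 — 4 edges.

4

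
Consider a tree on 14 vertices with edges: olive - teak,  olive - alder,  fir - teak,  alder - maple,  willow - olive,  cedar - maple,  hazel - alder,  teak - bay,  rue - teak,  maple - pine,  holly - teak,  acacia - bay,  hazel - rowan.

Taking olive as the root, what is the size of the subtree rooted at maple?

The subtree rooted at maple contains: maple, cedar, pine — 3 nodes.

3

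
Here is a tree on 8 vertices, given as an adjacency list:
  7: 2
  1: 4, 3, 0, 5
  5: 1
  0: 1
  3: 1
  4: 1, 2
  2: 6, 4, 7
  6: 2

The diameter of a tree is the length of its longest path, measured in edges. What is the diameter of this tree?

4

BFS from 6 reaches 5 last, at distance 4; BFS from 5 confirms no node is farther.
Path: 6 - 2 - 4 - 1 - 5.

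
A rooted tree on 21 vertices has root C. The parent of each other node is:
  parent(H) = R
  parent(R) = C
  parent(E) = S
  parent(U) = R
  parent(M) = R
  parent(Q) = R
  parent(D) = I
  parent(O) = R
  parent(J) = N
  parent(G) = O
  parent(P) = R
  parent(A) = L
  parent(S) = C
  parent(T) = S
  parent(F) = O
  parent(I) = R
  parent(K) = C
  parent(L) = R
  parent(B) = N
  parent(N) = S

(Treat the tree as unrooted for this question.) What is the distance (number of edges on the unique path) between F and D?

4

The path is F–O–R–I–D, which has 4 edges.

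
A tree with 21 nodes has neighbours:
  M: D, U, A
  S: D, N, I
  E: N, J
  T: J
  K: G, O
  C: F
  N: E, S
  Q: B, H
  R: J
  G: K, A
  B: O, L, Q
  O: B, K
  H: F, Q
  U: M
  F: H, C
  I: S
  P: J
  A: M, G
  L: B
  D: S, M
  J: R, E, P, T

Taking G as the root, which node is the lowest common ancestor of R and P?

R's ancestor chain is R, J, E, N, S, D, M, A, G and P's is P, J, E, N, S, D, M, A, G; they first meet at J.

J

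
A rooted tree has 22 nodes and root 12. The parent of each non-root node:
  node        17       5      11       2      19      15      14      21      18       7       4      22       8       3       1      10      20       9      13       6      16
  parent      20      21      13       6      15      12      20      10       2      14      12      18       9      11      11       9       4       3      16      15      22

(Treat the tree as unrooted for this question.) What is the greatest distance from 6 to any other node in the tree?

The node farthest from 6 is 5, via 6-2-18-22-16-13-11-3-9-10-21-5 — 11 edges.

11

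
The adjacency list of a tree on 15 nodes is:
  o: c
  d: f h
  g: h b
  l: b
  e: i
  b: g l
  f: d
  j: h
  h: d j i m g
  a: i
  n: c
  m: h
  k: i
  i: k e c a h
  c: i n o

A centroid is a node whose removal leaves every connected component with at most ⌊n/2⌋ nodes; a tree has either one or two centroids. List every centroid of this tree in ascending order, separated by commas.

h

Delete h: the remaining components have sizes 7, 3, 2, 1, 1. Max 7 ≤ 7, so h is a centroid.
No neighbour of h does as well, so h is the unique centroid.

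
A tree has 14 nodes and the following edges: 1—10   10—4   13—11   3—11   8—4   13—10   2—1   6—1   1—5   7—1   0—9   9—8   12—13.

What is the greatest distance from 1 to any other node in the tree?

The node farthest from 1 is 0, via 1–10–4–8–9–0 — 5 edges.

5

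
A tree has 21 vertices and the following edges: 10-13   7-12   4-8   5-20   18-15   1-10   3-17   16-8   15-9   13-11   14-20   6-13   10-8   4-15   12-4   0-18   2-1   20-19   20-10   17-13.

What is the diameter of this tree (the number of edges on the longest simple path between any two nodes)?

8

A longest path is 0–18–15–4–8–10–13–17–3, with 8 edges.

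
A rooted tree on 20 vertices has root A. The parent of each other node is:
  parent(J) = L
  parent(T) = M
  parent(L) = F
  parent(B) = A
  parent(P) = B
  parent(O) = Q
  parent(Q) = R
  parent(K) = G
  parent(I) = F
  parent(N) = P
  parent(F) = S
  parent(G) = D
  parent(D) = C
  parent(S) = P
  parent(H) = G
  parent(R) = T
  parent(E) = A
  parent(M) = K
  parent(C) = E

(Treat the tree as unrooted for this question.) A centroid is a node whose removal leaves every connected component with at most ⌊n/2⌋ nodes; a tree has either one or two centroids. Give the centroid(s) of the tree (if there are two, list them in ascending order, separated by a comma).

Removing E splits the tree into components of sizes 10, 9; the largest is 10 ≤ ⌊20/2⌋ = 10.
Its neighbour C also leaves a largest component of size 10, so both are centroids.

C, E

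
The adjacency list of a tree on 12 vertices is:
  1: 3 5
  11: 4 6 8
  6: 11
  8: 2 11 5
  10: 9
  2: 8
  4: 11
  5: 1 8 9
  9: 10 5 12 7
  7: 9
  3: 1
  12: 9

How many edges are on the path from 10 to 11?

4

10 - 9 - 5 - 8 - 11: 4 edges.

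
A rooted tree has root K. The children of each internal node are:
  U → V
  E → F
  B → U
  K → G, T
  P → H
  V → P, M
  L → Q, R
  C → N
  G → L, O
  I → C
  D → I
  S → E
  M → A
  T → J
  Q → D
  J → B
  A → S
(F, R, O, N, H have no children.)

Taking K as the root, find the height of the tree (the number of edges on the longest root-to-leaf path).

10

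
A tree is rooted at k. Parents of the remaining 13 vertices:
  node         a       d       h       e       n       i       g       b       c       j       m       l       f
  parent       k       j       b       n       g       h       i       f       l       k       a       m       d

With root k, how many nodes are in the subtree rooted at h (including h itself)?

5

h's subtree: {h, i, g, n, e}, size 5.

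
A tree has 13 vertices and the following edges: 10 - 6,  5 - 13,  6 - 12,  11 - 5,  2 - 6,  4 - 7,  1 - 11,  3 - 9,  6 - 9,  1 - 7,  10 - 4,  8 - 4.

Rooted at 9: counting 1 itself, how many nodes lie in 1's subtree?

4

1's subtree: {1, 11, 5, 13}, size 4.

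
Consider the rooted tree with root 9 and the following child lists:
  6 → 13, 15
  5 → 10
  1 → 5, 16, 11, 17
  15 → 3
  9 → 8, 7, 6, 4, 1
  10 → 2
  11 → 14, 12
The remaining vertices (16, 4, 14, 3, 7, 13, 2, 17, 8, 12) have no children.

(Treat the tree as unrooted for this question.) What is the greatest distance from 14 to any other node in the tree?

Distances from 14 peak at 6, attained at 3.
14–11–1–9–6–15–3

6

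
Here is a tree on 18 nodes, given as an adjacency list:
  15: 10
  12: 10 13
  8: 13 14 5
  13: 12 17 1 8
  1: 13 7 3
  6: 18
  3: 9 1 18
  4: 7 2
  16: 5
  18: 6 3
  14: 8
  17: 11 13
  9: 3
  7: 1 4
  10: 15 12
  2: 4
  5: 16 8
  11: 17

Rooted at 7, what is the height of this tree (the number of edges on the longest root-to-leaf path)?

A deepest node is 15, reached by 7 – 1 – 13 – 12 – 10 – 15.
That path has 5 edges, so the height is 5.

5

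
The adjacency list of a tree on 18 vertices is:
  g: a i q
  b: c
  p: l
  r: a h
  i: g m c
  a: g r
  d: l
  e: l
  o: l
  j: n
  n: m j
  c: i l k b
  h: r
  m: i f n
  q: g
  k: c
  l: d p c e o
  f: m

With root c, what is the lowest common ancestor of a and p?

Path a→root: a g i c; path p→root: p l c.
First common node: c.

c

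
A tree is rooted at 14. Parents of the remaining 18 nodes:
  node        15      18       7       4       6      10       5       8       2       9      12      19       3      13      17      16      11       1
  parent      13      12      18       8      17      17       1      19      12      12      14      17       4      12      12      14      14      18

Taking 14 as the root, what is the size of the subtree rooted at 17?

7

Descendants of 17 (including itself): 17, 19, 6, 10, 8, 4, 3. That's 7.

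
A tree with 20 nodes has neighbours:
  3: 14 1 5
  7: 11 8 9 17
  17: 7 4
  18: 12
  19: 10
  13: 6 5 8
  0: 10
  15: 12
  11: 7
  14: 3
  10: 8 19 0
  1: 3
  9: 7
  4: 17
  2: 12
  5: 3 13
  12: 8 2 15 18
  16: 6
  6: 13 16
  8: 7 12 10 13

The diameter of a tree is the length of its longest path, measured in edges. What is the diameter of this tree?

Starting from 1, a farthest node is 4 at distance 7.
One longest path: 1-3-5-13-8-7-17-4.
So the diameter is 7.

7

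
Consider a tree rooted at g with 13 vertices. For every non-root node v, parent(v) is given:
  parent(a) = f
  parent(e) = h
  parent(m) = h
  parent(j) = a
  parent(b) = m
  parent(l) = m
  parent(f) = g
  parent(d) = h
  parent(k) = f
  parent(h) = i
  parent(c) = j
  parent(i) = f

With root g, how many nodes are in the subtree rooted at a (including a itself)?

3

a's subtree: {a, j, c}, size 3.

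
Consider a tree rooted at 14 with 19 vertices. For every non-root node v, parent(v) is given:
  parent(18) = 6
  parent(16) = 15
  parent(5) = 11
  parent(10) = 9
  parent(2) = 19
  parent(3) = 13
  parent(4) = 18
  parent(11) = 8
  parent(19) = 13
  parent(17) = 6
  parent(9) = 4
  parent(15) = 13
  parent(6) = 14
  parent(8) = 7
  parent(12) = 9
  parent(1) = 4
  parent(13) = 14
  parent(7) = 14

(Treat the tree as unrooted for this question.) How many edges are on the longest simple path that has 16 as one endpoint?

8

A farthest node from 16 is 12 (10 also at distance 8).
The path 16 – 15 – 13 – 14 – 6 – 18 – 4 – 9 – 12 has 8 edges.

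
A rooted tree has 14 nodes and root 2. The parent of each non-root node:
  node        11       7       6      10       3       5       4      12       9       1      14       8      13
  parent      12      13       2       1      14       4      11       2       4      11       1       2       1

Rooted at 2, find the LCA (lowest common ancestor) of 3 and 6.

2

Path 3→root: 3 14 1 11 12 2; path 6→root: 6 2.
First common node: 2.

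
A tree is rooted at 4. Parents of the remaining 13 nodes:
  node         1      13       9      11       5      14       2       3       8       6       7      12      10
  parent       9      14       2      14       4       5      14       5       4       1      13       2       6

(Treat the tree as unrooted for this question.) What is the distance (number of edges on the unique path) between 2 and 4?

Walking from 2: 2 - 14 - 5 - 4. Length 3.

3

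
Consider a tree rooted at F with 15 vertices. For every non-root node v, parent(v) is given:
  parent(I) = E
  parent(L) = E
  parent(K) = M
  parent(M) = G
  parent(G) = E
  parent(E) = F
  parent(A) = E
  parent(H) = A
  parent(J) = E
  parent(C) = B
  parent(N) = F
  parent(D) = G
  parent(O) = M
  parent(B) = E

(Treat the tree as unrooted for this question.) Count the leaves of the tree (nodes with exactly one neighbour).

The leaves are C, D, H, I, J, K, L, N, O.
That is 9 leaves.

9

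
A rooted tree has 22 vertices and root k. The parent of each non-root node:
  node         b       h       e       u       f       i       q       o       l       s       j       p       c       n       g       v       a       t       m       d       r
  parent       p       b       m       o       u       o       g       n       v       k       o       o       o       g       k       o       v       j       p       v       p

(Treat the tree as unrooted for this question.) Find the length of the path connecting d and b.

The path is d - v - o - p - b, which has 4 edges.

4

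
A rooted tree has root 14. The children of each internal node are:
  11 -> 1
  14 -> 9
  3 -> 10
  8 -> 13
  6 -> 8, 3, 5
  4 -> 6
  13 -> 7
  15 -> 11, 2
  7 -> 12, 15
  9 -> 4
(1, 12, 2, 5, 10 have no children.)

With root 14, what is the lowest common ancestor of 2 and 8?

8

2's ancestor chain is 2, 15, 7, 13, 8, 6, 4, 9, 14 and 8's is 8, 6, 4, 9, 14; they first meet at 8.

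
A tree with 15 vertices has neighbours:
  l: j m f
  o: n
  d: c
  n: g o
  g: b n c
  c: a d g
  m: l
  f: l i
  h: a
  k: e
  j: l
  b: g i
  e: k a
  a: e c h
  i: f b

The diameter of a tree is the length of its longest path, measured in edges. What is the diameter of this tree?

9

Starting from k, a farthest node is j at distance 9.
One longest path: k-e-a-c-g-b-i-f-l-j.
So the diameter is 9.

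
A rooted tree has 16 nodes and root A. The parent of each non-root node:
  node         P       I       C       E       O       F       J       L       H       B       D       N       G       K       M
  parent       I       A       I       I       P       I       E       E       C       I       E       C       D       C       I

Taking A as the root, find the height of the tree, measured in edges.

4

The longest root-to-leaf path is A – I – E – D – G (4 edges).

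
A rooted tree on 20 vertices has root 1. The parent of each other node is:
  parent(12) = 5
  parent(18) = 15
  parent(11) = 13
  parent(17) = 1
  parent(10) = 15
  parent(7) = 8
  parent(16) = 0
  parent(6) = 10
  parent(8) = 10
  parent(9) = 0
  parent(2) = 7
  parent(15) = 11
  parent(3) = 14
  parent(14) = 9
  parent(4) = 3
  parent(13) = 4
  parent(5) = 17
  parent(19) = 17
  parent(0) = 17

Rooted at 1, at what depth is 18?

10

Climbing from 18 to the root: 18 → 15 → 11 → 13 → 4 → 3 → 14 → 9 → 0 → 17 → 1. That's 10 steps.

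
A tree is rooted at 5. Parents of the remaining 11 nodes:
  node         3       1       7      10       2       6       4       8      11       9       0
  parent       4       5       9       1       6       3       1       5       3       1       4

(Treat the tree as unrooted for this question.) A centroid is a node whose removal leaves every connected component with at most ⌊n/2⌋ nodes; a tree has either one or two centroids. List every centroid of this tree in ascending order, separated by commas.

1, 4

If 4 is removed the pieces have sizes 6, 4, 1, all ≤ ⌊12/2⌋ = 6.
1 is adjacent to 4 and is also a centroid (the largest component after removing it is likewise 6).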